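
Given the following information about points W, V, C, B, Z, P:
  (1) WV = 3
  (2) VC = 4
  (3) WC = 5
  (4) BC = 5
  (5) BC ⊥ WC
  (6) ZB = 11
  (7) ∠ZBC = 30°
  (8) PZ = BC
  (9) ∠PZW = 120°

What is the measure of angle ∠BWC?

Step 1: By the law of cosines on triangle WCB: WB² = 5² + 5² − 2·5·5·cos(90°) = 50, so WB = 5·√2.
Step 2: By the inverse law of cosines on triangle BWC: cos(∠BWC) = ((5·√2)² + 5² − 5²) / (2·5·√2·5) = 50/70.71 = 0.7071, so ∠BWC = 45°.

Therefore, the measure of angle ∠BWC = 45°.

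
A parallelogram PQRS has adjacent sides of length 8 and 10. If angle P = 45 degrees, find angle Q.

Opposite sides of a parallelogram are parallel, so consecutive angles form co-interior angles on a transversal.
Co-interior angles sum to 180°, giving angle Q = 180 - 45 = 135 degrees.

135 degrees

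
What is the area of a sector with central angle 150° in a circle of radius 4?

The full circle has area πr² = π(4)² = 16*pi.
The sector covers 150° out of 360°, a fraction of 5/12.
Sector area = 16*pi × 5/12 = 20*pi/3.

20*pi/3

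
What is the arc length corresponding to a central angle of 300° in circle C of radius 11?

The full circumference is 2πr = 2π(11) = 22*pi.
The arc spans 300° out of 360°, which is a fraction of 5/6.
Arc length = 22*pi × 5/6 = 55*pi/3.

55*pi/3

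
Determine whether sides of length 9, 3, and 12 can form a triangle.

No.
The triangle inequality is violated: 9 + 3 = 12 ≤ 12.
These lengths cannot form a triangle.

No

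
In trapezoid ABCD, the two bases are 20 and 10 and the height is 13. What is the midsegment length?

midsegment = (20 + 10) / 2 = 30 / 2 = 15

15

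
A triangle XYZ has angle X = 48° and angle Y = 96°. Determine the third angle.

angle Z = 180 - 48 - 96 = 36 degrees.

36 degrees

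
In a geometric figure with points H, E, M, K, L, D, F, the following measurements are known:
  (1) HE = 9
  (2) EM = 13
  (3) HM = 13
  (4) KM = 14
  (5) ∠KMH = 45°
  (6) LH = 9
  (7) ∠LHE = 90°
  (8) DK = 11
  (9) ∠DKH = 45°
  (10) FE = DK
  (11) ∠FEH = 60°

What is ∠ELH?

Step 1: By the law of cosines on triangle LHE: LE² = 9² + 9² − 2·9·9·cos(90°) = 162, so LE = 9·√2.
Step 2: By the inverse law of cosines on triangle ELH: cos(∠ELH) = ((9·√2)² + 9² − 9²) / (2·9·√2·9) = 162/229.1 = 0.7071, so ∠ELH = 45°.

Therefore, the measure of angle ∠ELH = 45°.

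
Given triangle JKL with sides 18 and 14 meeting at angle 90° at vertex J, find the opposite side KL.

By the law of cosines: KL^2 = JK^2 + JL^2 - 2*JK*JL*cos(J)
KL^2 = 18^2 + 14^2 - 2*18*14*cos(90°)
KL^2 = 324 + 196 - 504*(0)
KL^2 = 520
KL = 2*sqrt(130)

2*sqrt(130)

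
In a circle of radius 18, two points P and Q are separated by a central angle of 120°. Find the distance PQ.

Chord length = 2r sin(θ/2)
= 2 × 18 × sin(120°/2)
= 2 × 18 × sin(60°)
= 18*sqrt(3)

18*sqrt(3)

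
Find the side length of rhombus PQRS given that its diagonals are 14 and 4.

In a rhombus, the diagonals bisect each other perpendicularly, creating four congruent right triangles.
Each triangle has legs 7 (half of 14) and 2 (half of 4).
The hypotenuse of each right triangle is a side of the rhombus:
side = sqrt(7^2 + 2^2) = sqrt(53)

sqrt(53)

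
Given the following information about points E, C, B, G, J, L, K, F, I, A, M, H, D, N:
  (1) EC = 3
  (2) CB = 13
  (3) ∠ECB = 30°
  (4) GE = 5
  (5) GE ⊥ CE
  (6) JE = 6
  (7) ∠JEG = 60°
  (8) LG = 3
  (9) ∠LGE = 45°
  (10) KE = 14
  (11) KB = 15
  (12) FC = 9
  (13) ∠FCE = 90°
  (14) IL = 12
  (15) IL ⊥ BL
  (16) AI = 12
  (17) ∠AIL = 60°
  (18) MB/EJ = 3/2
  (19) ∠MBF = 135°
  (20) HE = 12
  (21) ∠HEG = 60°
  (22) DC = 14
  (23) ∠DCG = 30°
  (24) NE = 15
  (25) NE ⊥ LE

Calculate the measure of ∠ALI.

Step 1: By the law of cosines on triangle LIA: LA² = 12² + 12² − 2·12·12·cos(60°) = 144, so LA = 12.
Step 2: By the inverse law of cosines on triangle ALI: cos(∠ALI) = (12² + 12² − 12²) / (2·12·12) = 144/288 = 0.5, so ∠ALI = 60°.

Therefore, the measure of angle ∠ALI = 60°.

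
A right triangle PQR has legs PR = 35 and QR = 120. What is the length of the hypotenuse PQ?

In a right triangle, the square of the hypotenuse equals the sum of the squares of the two legs.
The legs are 35 and 120, so the hypotenuse = sqrt(1225 + 14400) = sqrt(15625) = 125.

125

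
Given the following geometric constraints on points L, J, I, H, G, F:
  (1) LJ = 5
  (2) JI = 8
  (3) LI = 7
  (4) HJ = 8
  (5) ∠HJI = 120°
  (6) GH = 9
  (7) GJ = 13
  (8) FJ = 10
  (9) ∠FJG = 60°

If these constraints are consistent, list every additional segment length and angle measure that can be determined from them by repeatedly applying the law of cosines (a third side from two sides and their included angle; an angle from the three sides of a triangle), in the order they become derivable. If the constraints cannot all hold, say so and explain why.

The constraints are consistent. Derivable facts, in order:
After 1 step:
- GF = √139
- IH = 8·√3
- ∠GHJ = 99.59°
- ∠GJH = 43.05°
- ∠HGJ = 37.36°
- ∠IJL = 60°
- ∠ILJ = 81.79°
- ∠JIL = 38.21°
After 2 steps:
- ∠FGJ = 47.27°
- ∠GFJ = 72.73°
- ∠HIJ = 30°
- ∠IHJ = 30°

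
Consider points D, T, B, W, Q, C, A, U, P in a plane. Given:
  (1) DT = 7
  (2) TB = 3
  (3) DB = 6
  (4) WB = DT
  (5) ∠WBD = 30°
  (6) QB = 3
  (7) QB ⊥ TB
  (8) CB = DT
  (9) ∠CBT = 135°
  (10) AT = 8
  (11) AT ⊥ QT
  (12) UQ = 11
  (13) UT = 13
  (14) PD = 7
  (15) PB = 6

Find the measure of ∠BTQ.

Step 1: By the law of cosines on triangle TBQ: TQ² = 3² + 3² − 2·3·3·cos(90°) = 18, so TQ = 3·√2.
Step 2: By the inverse law of cosines on triangle BTQ: cos(∠BTQ) = (3² + (3·√2)² − 3²) / (2·3·3·√2) = 18/25.46 = 0.7071, so ∠BTQ = 45°.

Therefore, the measure of angle ∠BTQ = 45°.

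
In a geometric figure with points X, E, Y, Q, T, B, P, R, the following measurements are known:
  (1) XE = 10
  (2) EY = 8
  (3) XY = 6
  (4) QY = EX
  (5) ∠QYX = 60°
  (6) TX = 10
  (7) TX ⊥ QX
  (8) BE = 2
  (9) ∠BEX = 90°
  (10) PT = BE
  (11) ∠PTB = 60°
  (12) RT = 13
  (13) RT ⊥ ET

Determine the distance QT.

From the given relations: QY = EX = 10.
Step 1: By the law of cosines on triangle XYQ: XQ² = 6² + 10² − 2·6·10·cos(60°) = 76, so XQ = 2·√19.
Step 2: By the law of cosines on triangle QXT: QT² = (2·√19)² + 10² − 2·2·√19·10·cos(90°) = 176, so QT = 4·√11.

Therefore, the length of QT = 4·√11.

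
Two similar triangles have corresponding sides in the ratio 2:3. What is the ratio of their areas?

The ratio of areas of similar triangles equals the square of the side ratio.
Side ratio = 2:3
Area ratio = (2/3)^2 = 4/9 = 4:9

4:9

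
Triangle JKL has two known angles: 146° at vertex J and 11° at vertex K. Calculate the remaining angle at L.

By the triangle angle sum property, the three interior angles of any triangle add up to 180°.
We know angle J = 146° and angle K = 11°, so their sum is 157°.
Therefore angle L = 180° - 157° = 23°.

23 degrees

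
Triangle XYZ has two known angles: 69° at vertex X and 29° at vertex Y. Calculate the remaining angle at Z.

angle Z = 180 - 69 - 29 = 82 degrees.

82 degrees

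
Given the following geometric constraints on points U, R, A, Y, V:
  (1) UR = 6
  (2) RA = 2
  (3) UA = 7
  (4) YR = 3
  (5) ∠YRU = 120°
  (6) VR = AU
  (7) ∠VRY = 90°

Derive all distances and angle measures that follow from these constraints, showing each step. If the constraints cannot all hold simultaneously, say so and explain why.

The constraints are consistent.

From the given relations:
  VR = AU = 7

Step 1: From UR = 6, RY = 3, and ∠URY = 120°, by the law of cosines:
  UY² = UR² + RY² - 2·UR·RY·cos(120°) = 36 + 9 + 18 = 63
  UY = 3·√7

Step 2: From YR = 3, RV = 7, and ∠YRV = 90°, by the law of cosines:
  YV² = YR² + RV² - 2·YR·RV·cos(90°) = 9 + 49 - 0 = 58
  YV = √58

Step 3: From UA = 7, UR = 6, AR = 2, by the inverse law of cosines:
  cos(∠AUR) = (UA² + UR² - AR²) / (2·UA·UR)
  ∠AUR = 15.36°

Step 4: From RA = 2, RU = 6, AU = 7, by the inverse law of cosines:
  cos(∠ARU) = (RA² + RU² - AU²) / (2·RA·RU)
  ∠ARU = 112.02°

Step 5: From AR = 2, AU = 7, RU = 6, by the inverse law of cosines:
  cos(∠RAU) = (AR² + AU² - RU²) / (2·AR·AU)
  ∠RAU = 52.62°

Step 6: From UR = 6, UY = 3·√7, RY = 3, by the inverse law of cosines:
  cos(∠RUY) = (UR² + UY² - RY²) / (2·UR·UY)
  ∠RUY = 19.11°

Step 7: From YR = 3, YU = 3·√7, RU = 6, by the inverse law of cosines:
  cos(∠RYU) = (YR² + YU² - RU²) / (2·YR·YU)
  ∠RYU = 40.89°

Step 8: From YR = 3, YV = √58, RV = 7, by the inverse law of cosines:
  cos(∠RYV) = (YR² + YV² - RV²) / (2·YR·YV)
  ∠RYV = 66.8°

Step 9: From VR = 7, VY = √58, RY = 3, by the inverse law of cosines:
  cos(∠RVY) = (VR² + VY² - RY²) / (2·VR·VY)
  ∠RVY = 23.2°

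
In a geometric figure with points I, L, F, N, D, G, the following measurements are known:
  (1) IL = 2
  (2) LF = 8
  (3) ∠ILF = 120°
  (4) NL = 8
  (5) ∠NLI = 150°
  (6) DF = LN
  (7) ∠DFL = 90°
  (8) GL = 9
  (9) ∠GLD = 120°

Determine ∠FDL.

From the given relations: DF = LN = 8.
Step 1: By the law of cosines on triangle DFL: DL² = 8² + 8² − 2·8·8·cos(90°) = 128, so DL = 8·√2.
Step 2: By the inverse law of cosines on triangle FDL: cos(∠FDL) = (8² + (8·√2)² − 8²) / (2·8·8·√2) = 128/181.02 = 0.7071, so ∠FDL = 45°.

Therefore, the measure of angle ∠FDL = 45°.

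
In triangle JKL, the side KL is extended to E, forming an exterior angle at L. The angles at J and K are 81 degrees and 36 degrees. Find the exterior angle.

Exterior angle = 81 + 36 = 117 degrees (exterior angle theorem).

117 degrees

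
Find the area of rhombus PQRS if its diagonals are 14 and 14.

Area of a rhombus = (d1 * d2) / 2
Area = (14 * 14) / 2
Area = 196 / 2
Area = 98

98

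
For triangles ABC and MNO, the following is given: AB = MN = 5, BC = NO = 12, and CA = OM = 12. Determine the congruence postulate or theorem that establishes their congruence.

The given information provides:
AB = MN = 5, BC = NO = 12, and CA = OM = 12
This matches the SSS congruence theorem.
All three pairs of corresponding sides are equal (Side-Side-Side).

SSS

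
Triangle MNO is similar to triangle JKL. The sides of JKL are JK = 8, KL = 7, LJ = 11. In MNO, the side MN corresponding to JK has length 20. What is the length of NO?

Similar triangles have proportional sides. Setting up the proportion:
MN / JK = NO / KL
20 / 8 = NO / 7
NO = 7 * 20 / 8 = 35/2.

35/2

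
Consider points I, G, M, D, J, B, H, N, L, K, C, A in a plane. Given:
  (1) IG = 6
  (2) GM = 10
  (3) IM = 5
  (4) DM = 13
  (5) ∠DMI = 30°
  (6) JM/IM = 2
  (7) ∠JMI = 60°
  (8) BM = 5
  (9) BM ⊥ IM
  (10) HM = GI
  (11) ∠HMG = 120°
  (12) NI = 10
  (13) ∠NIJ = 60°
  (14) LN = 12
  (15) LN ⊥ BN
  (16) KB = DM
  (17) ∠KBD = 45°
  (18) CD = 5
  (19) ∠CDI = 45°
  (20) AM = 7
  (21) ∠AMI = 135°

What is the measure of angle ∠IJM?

From the given relations: JM = 2·IM = 2·5 = 10.
Step 1: By the law of cosines on triangle JMI: JI² = 10² + 5² − 2·10·5·cos(60°) = 75, so JI = 5·√3.
Step 2: By the inverse law of cosines on triangle IJM: cos(∠IJM) = ((5·√3)² + 10² − 5²) / (2·5·√3·10) = 150/173.21 = 0.866, so ∠IJM = 30°.

Therefore, the measure of angle ∠IJM = 30°.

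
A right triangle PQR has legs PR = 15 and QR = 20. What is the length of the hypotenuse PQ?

PQ = sqrt(15^2 + 20^2) = sqrt(625) = 25

25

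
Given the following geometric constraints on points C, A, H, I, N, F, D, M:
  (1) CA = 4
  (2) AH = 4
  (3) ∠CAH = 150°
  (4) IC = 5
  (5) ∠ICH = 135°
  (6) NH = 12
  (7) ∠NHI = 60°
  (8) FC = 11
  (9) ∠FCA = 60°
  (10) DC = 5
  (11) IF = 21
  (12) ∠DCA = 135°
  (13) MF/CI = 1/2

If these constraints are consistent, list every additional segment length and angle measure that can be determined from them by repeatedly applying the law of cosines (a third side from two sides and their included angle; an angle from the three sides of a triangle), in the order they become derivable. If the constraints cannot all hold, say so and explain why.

These constraints are not satisfiable: by the triangle inequality in triangle CIF, (4) IC = 5 and (8) FC = 11 force IF ≤ 5 + 11 = 16, but (11) says IF = 21. No planar figure meets all of them, so nothing further can be derived.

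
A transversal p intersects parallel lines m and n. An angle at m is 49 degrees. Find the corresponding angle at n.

When a transversal crosses parallel lines, angles in the same position at each intersection are called corresponding angles.
These are always equal, so the answer is 49 degrees.

49 degrees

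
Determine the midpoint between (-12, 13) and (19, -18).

The midpoint is the point halfway along the segment.
Move half the horizontal distance: -12 + (19 - -12)/2 = -12 + 31/2 = 7/2
Move half the vertical distance: 13 + (-18 - 13)/2 = 13 + -31/2 = -5/2
Midpoint = (7/2, -5/2)

(7/2, -5/2)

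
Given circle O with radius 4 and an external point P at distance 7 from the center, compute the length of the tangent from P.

tangent = √(d² - r²) = √(7² - 4²) = √(49 - 16) = √33 = sqrt(33)

sqrt(33)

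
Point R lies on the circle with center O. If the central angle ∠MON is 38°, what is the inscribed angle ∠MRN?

An inscribed angle intercepts an arc from a point on the circle, while the central angle intercepts the same arc from the center.
The inscribed angle is always half the central angle: 38° / 2 = 19°.

19°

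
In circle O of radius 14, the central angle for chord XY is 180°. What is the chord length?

Chord length = 2r sin(θ/2)
= 2 × 14 × sin(180°/2)
= 2 × 14 × sin(90°)
= 28

28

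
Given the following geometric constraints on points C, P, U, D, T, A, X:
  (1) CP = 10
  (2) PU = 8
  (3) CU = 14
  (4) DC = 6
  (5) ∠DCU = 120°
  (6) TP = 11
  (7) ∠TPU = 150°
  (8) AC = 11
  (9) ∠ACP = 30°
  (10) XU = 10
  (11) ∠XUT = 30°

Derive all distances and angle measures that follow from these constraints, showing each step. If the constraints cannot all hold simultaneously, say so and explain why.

The constraints are consistent.

Step 1: From PC = 10, CA = 11, and ∠PCA = 30°, by the law of cosines:
  PA² = PC² + CA² - 2·PC·CA·cos(30°) = 100 + 121 - 190.5 = 30.47
  PA ≈ 5.52

Step 2: From UC = 14, CD = 6, and ∠UCD = 120°, by the law of cosines:
  UD² = UC² + CD² - 2·UC·CD·cos(120°) = 196 + 36 + 84 = 316
  UD = 2·√79

Step 3: From UP = 8, PT = 11, and ∠UPT = 150°, by the law of cosines:
  UT² = UP² + PT² - 2·UP·PT·cos(150°) = 64 + 121 + 152.4 = 337.4
  UT ≈ 18.37

Step 4: From CP = 10, CU = 14, PU = 8, by the inverse law of cosines:
  cos(∠PCU) = (CP² + CU² - PU²) / (2·CP·CU)
  ∠PCU = 34.05°

Step 5: From PC = 10, PU = 8, CU = 14, by the inverse law of cosines:
  cos(∠CPU) = (PC² + PU² - CU²) / (2·PC·PU)
  ∠CPU = 101.54°

Step 6: From UC = 14, UP = 8, CP = 10, by the inverse law of cosines:
  cos(∠CUP) = (UC² + UP² - CP²) / (2·UC·UP)
  ∠CUP = 44.42°

Step 7: From TU = 18.37, UX = 10, and ∠TUX = 30°, by the law of cosines:
  TX² = TU² + UX² - 2·TU·UX·cos(30°) = 337.4 + 100 - 318.2 = 119.3
  TX ≈ 10.92

Step 8: From PA = 5.52, PC = 10, AC = 11, by the inverse law of cosines:
  cos(∠APC) = (PA² + PC² - AC²) / (2·PA·PC)
  ∠APC = 85.08°

Step 9: From UC = 14, UD = 2·√79, CD = 6, by the inverse law of cosines:
  cos(∠CUD) = (UC² + UD² - CD²) / (2·UC·UD)
  ∠CUD = 17°

Step 10: From UP = 8, UT = 18.37, PT = 11, by the inverse law of cosines:
  cos(∠PUT) = (UP² + UT² - PT²) / (2·UP·UT)
  ∠PUT = 17.42°

Step 11: From DC = 6, DU = 2·√79, CU = 14, by the inverse law of cosines:
  cos(∠CDU) = (DC² + DU² - CU²) / (2·DC·DU)
  ∠CDU = 43°

Step 12: From TP = 11, TU = 18.37, PU = 8, by the inverse law of cosines:
  cos(∠PTU) = (TP² + TU² - PU²) / (2·TP·TU)
  ∠PTU = 12.58°

Step 13: From AC = 11, AP = 5.52, CP = 10, by the inverse law of cosines:
  cos(∠CAP) = (AC² + AP² - CP²) / (2·AC·AP)
  ∠CAP = 64.92°

Step 14: From TU = 18.37, TX = 10.92, UX = 10, by the inverse law of cosines:
  cos(∠UTX) = (TU² + TX² - UX²) / (2·TU·TX)
  ∠UTX = 27.25°

Step 15: From XT = 10.92, XU = 10, TU = 18.37, by the inverse law of cosines:
  cos(∠TXU) = (XT² + XU² - TU²) / (2·XT·XU)
  ∠TXU = 122.75°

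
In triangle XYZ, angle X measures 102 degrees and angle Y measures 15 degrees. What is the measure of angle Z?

Let angle Z = x. Then 102 + 15 + x = 180.
x = 180 - 117 = 63 degrees.

63 degrees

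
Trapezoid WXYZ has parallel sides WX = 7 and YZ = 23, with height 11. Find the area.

A trapezoid's area equals the midsegment times the height.
The midsegment is (7 + 23) / 2 = 15.
Area = 15 * 11 = 165.

165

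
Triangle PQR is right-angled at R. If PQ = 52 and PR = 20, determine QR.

By the Pythagorean theorem: QR^2 = PQ^2 - PR^2
QR^2 = 52^2 - 20^2 = 2704 - 400 = 2304
QR = sqrt(2304) = 48

48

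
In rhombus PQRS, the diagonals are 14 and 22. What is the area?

The diagonals of a rhombus divide it into four right triangles.
Each triangle has legs 14/ 2 = 7 and 22/2 = 11, so each has area (1/2)*7*11 = 77/2.
Four such triangles give total area = (d1 * d2) / 2 = 154.

154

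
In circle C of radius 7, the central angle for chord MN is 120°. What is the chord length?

Drop a perpendicular from the center to the chord, bisecting both the chord and the central angle.
Each half-chord = r sin(θ/2) = 7 sin(60°).
The full chord = 2 × 7 × sin(60°) = 7*sqrt(3).

7*sqrt(3)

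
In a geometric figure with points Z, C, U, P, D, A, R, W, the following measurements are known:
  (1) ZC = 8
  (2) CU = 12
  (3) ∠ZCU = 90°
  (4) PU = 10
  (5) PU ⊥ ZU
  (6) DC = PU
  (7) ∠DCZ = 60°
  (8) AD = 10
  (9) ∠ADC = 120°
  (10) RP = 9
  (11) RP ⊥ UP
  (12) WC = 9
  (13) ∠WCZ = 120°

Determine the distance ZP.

Step 1: By the law of cosines on triangle UCZ: UZ² = 12² + 8² − 2·12·8·cos(90°) = 208, so UZ = 4·√13.
Step 2: By the law of cosines on triangle ZUP: ZP² = (4·√13)² + 10² − 2·4·√13·10·cos(90°) = 308, so ZP = 2·√77.

Therefore, the length of ZP = 2·√77.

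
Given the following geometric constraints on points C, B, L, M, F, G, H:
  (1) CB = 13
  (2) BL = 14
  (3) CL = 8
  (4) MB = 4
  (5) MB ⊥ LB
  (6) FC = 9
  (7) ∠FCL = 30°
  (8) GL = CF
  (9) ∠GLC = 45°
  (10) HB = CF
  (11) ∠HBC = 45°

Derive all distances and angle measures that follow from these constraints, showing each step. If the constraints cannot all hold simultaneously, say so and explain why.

The constraints are consistent.

From the given relations:
  GL = CF = 9
  HB = CF = 9

Step 1: From CL = 8, LG = 9, and ∠CLG = 45°, by the law of cosines:
  CG² = CL² + LG² - 2·CL·LG·cos(45°) = 64 + 81 - 101.8 = 43.18
  CG ≈ 6.57

Step 2: From CB = 13, BH = 9, and ∠CBH = 45°, by the law of cosines:
  CH² = CB² + BH² - 2·CB·BH·cos(45°) = 169 + 81 - 165.5 = 84.54
  CH ≈ 9.19

Step 3: From LB = 14, BM = 4, and ∠LBM = 90°, by the law of cosines:
  LM² = LB² + BM² - 2·LB·BM·cos(90°) = 196 + 16 - 0 = 212
  LM = 2·√53

Step 4: From LC = 8, CF = 9, and ∠LCF = 30°, by the law of cosines:
  LF² = LC² + CF² - 2·LC·CF·cos(30°) = 64 + 81 - 124.7 = 20.29
  LF ≈ 4.5

Step 5: From CB = 13, CL = 8, BL = 14, by the inverse law of cosines:
  cos(∠BCL) = (CB² + CL² - BL²) / (2·CB·CL)
  ∠BCL = 79.75°

Step 6: From BC = 13, BL = 14, CL = 8, by the inverse law of cosines:
  cos(∠CBL) = (BC² + BL² - CL²) / (2·BC·BL)
  ∠CBL = 34.22°

Step 7: From LB = 14, LC = 8, BC = 13, by the inverse law of cosines:
  cos(∠BLC) = (LB² + LC² - BC²) / (2·LB·LC)
  ∠BLC = 66.03°

Step 8: From CB = 13, CH = 9.19, BH = 9, by the inverse law of cosines:
  cos(∠BCH) = (CB² + CH² - BH²) / (2·CB·CH)
  ∠BCH = 43.8°

Step 9: From CG = 6.57, CL = 8, GL = 9, by the inverse law of cosines:
  cos(∠GCL) = (CG² + CL² - GL²) / (2·CG·CL)
  ∠GCL = 75.58°

Step 10: From LB = 14, LM = 2·√53, BM = 4, by the inverse law of cosines:
  cos(∠BLM) = (LB² + LM² - BM²) / (2·LB·LM)
  ∠BLM = 15.95°

Step 11: From LC = 8, LF = 4.5, CF = 9, by the inverse law of cosines:
  cos(∠CLF) = (LC² + LF² - CF²) / (2·LC·LF)
  ∠CLF = 87.38°

Step 12: From MB = 4, ML = 2·√53, BL = 14, by the inverse law of cosines:
  cos(∠BML) = (MB² + ML² - BL²) / (2·MB·ML)
  ∠BML = 74.05°

Step 13: From FC = 9, FL = 4.5, CL = 8, by the inverse law of cosines:
  cos(∠CFL) = (FC² + FL² - CL²) / (2·FC·FL)
  ∠CFL = 62.62°

Step 14: From GC = 6.57, GL = 9, CL = 8, by the inverse law of cosines:
  cos(∠CGL) = (GC² + GL² - CL²) / (2·GC·GL)
  ∠CGL = 59.42°

Step 15: From HB = 9, HC = 9.19, BC = 13, by the inverse law of cosines:
  cos(∠BHC) = (HB² + HC² - BC²) / (2·HB·HC)
  ∠BHC = 91.2°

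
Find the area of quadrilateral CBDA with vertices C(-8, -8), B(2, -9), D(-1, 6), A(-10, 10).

Shoelace: sum of cross terms = 301, Area = (1/2)|301| = 301/2

301/2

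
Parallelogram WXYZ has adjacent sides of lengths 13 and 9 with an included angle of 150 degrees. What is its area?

Area = 13 * 9 * sin(150°) = 117 * 1/2 = 117/2

117/2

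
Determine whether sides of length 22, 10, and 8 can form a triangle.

The longest side is 22. The other two sides sum to 8 + 10 = 18.
Since 18 ≤ 22, the two shorter sides cannot reach around to close the triangle.

No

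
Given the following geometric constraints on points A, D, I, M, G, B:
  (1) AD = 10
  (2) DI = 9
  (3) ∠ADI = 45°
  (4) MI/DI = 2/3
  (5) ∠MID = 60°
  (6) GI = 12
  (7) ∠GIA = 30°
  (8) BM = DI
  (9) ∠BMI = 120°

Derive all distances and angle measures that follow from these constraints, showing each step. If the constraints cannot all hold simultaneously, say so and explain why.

The constraints are consistent.

From the given relations:
  MI = 2/3·DI = 2/3·9 = 6
  BM = DI = 9

Step 1: From AD = 10, DI = 9, and ∠ADI = 45°, by the law of cosines:
  AI² = AD² + DI² - 2·AD·DI·cos(45°) = 100 + 81 - 127.3 = 53.72
  AI ≈ 7.33

Step 2: From DI = 9, IM = 6, and ∠DIM = 60°, by the law of cosines:
  DM² = DI² + IM² - 2·DI·IM·cos(60°) = 81 + 36 - 54 = 63
  DM = 3·√7

Step 3: From IM = 6, MB = 9, and ∠IMB = 120°, by the law of cosines:
  IB² = IM² + MB² - 2·IM·MB·cos(120°) = 36 + 81 + 54 = 171
  IB = 3·√19

Step 4: From AI = 7.33, IG = 12, and ∠AIG = 30°, by the law of cosines:
  AG² = AI² + IG² - 2·AI·IG·cos(30°) = 53.72 + 144 - 152.3 = 45.38
  AG ≈ 6.74

Step 5: From AD = 10, AI = 7.33, DI = 9, by the inverse law of cosines:
  cos(∠DAI) = (AD² + AI² - DI²) / (2·AD·AI)
  ∠DAI = 60.26°

Step 6: From DI = 9, DM = 3·√7, IM = 6, by the inverse law of cosines:
  cos(∠IDM) = (DI² + DM² - IM²) / (2·DI·DM)
  ∠IDM = 40.89°

Step 7: From IA = 7.33, ID = 9, AD = 10, by the inverse law of cosines:
  cos(∠AID) = (IA² + ID² - AD²) / (2·IA·ID)
  ∠AID = 74.74°

Step 8: From IB = 3·√19, IM = 6, BM = 9, by the inverse law of cosines:
  cos(∠BIM) = (IB² + IM² - BM²) / (2·IB·IM)
  ∠BIM = 36.59°

Step 9: From MD = 3·√7, MI = 6, DI = 9, by the inverse law of cosines:
  cos(∠DMI) = (MD² + MI² - DI²) / (2·MD·MI)
  ∠DMI = 79.11°

Step 10: From BI = 3·√19, BM = 9, IM = 6, by the inverse law of cosines:
  cos(∠IBM) = (BI² + BM² - IM²) / (2·BI·BM)
  ∠IBM = 23.41°

Step 11: From AG = 6.74, AI = 7.33, GI = 12, by the inverse law of cosines:
  cos(∠GAI) = (AG² + AI² - GI²) / (2·AG·AI)
  ∠GAI = 117.04°

Step 12: From GA = 6.74, GI = 12, AI = 7.33, by the inverse law of cosines:
  cos(∠AGI) = (GA² + GI² - AI²) / (2·GA·GI)
  ∠AGI = 32.96°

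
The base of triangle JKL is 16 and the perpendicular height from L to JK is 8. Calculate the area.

A triangle's area is half the area of a rectangle with the same base and height.
Area = (1/2) * 16 * 8 = 64.

64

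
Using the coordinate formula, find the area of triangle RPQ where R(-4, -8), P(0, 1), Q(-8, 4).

Using the Shoelace formula for a triangle:
Area = (1/2)|x0(y1 - y2) + x1(y2 - y0) + x2(y0 - y1)|
Area = (1/2)|-4(1 - 4) + 0(4 - -8) + -8(-8 - 1)|
Area = (1/2)|12 + 0 + 72|
Area = (1/2)|84|
Area = (1/2)(84)
Area = 42

42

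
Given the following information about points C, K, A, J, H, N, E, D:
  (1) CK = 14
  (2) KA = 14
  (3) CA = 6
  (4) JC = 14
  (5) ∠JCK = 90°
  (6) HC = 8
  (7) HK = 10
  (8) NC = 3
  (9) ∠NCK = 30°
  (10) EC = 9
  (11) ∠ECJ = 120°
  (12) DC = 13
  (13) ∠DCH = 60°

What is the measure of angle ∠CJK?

Step 1: By the law of cosines on triangle JCK: JK² = 14² + 14² − 2·14·14·cos(90°) = 392, so JK = 14·√2.
Step 2: By the inverse law of cosines on triangle CJK: cos(∠CJK) = (14² + (14·√2)² − 14²) / (2·14·14·√2) = 392/554.37 = 0.7071, so ∠CJK = 45°.

Therefore, the measure of angle ∠CJK = 45°.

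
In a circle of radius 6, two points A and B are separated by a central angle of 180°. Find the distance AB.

Chord length = 2r sin(θ/2)
= 2 × 6 × sin(180°/2)
= 2 × 6 × sin(90°)
= 12

12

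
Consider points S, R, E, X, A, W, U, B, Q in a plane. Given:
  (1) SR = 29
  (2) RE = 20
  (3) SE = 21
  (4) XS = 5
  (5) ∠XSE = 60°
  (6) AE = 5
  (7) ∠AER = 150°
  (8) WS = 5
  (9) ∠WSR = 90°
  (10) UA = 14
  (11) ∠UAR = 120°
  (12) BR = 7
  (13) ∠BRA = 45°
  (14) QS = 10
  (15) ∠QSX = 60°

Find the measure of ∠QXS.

Step 1: By the law of cosines on triangle XSQ: XQ² = 5² + 10² − 2·5·10·cos(60°) = 75, so XQ = 5·√3.
Step 2: By the inverse law of cosines on triangle QXS: cos(∠QXS) = ((5·√3)² + 5² − 10²) / (2·5·√3·5) = 0/86.6 = 0, so ∠QXS = 90°.

Therefore, the measure of angle ∠QXS = 90°.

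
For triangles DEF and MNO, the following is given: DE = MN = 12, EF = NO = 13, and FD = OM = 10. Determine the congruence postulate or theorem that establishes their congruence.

Consider the given information: DE = MN = 12, EF = NO = 13, and FD = OM = 10
This is not SAS or HL: SAS requires two sides and the included angle between them. HL only applies to right triangles with matching hypotenuse and leg.
The correct criterion is SSS. All three pairs of corresponding sides are equal (Side-Side-Side).

SSS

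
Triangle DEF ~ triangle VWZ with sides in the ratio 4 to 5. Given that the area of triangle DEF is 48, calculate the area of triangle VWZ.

For similar figures, the area ratio equals the square of the side ratio.
Side ratio (DEF to VWZ) = 4:5, so area ratio = 4^2:5^2 = 16:25.
If the area of DEF is 48, then the area of VWZ = 48 * (25/16) = 75.

75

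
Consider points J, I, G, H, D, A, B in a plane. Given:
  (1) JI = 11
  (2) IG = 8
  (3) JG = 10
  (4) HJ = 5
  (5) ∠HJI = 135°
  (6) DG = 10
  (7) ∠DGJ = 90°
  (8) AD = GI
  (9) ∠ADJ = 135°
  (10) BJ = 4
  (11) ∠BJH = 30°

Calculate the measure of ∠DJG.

Step 1: By the law of cosines on triangle JGD: JD² = 10² + 10² − 2·10·10·cos(90°) = 200, so JD = 10·√2.
Step 2: By the inverse law of cosines on triangle DJG: cos(∠DJG) = ((10·√2)² + 10² − 10²) / (2·10·√2·10) = 200/282.84 = 0.7071, so ∠DJG = 45°.

Therefore, the measure of angle ∠DJG = 45°.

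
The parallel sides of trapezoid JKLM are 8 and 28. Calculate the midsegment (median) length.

midsegment = (8 + 28) / 2 = 36 / 2 = 18

18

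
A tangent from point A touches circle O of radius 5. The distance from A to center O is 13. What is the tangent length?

Let T be the point of tangency. Then OT ⊥ AT (radius ⊥ tangent).
In right triangle OTA: OA² = OT² + AT²
13² = 5² + AT²
AT² = 144, AT = 12

12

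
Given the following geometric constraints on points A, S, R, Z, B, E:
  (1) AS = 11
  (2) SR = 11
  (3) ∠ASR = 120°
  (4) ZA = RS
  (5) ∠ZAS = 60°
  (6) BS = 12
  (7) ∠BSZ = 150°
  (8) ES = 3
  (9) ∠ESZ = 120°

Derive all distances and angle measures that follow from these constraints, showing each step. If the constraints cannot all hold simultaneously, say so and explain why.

The constraints are consistent.

From the given relations:
  ZA = RS = 11

Step 1: From AS = 11, SR = 11, and ∠ASR = 120°, by the law of cosines:
  AR² = AS² + SR² - 2·AS·SR·cos(120°) = 121 + 121 + 121 = 363
  AR = 11·√3

Step 2: From SA = 11, AZ = 11, and ∠SAZ = 60°, by the law of cosines:
  SZ² = SA² + AZ² - 2·SA·AZ·cos(60°) = 121 + 121 - 121 = 121
  SZ = 11

Step 3: From ZS = 11, SB = 12, and ∠ZSB = 150°, by the law of cosines:
  ZB² = ZS² + SB² - 2·ZS·SB·cos(150°) = 121 + 144 + 228.6 = 493.6
  ZB ≈ 22.22

Step 4: From ZS = 11, SE = 3, and ∠ZSE = 120°, by the law of cosines:
  ZE² = ZS² + SE² - 2·ZS·SE·cos(120°) = 121 + 9 + 33 = 163
  ZE = √163

Step 5: From AR = 11·√3, AS = 11, RS = 11, by the inverse law of cosines:
  cos(∠RAS) = (AR² + AS² - RS²) / (2·AR·AS)
  ∠RAS = 30°

Step 6: From SA = 11, SZ = 11, AZ = 11, by the inverse law of cosines:
  cos(∠ASZ) = (SA² + SZ² - AZ²) / (2·SA·SZ)
  ∠ASZ = 60°

Step 7: From RA = 11·√3, RS = 11, AS = 11, by the inverse law of cosines:
  cos(∠ARS) = (RA² + RS² - AS²) / (2·RA·RS)
  ∠ARS = 30°

Step 8: From ZA = 11, ZS = 11, AS = 11, by the inverse law of cosines:
  cos(∠AZS) = (ZA² + ZS² - AS²) / (2·ZA·ZS)
  ∠AZS = 60°

Step 9: From ZB = 22.22, ZS = 11, BS = 12, by the inverse law of cosines:
  cos(∠BZS) = (ZB² + ZS² - BS²) / (2·ZB·ZS)
  ∠BZS = 15.67°

Step 10: From ZE = √163, ZS = 11, ES = 3, by the inverse law of cosines:
  cos(∠EZS) = (ZE² + ZS² - ES²) / (2·ZE·ZS)
  ∠EZS = 11.74°

Step 11: From BS = 12, BZ = 22.22, SZ = 11, by the inverse law of cosines:
  cos(∠SBZ) = (BS² + BZ² - SZ²) / (2·BS·BZ)
  ∠SBZ = 14.33°

Step 12: From ES = 3, EZ = √163, SZ = 11, by the inverse law of cosines:
  cos(∠SEZ) = (ES² + EZ² - SZ²) / (2·ES·EZ)
  ∠SEZ = 48.26°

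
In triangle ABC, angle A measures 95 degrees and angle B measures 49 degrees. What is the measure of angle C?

angle C = 180 - 95 - 49 = 36 degrees.

36 degrees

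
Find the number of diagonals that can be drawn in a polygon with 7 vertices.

The number of diagonals in an n-gon is n(n - 3)/2.
For n = 7: 7(7 - 3)/2 = 7 × 4 / 2 = 14.

14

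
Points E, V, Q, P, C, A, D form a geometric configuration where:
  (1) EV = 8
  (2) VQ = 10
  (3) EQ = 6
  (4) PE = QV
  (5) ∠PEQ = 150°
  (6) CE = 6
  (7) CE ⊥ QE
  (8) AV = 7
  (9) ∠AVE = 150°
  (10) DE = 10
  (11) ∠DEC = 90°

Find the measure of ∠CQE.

Step 1: By the law of cosines on triangle QEC: QC² = 6² + 6² − 2·6·6·cos(90°) = 72, so QC = 6·√2.
Step 2: By the inverse law of cosines on triangle CQE: cos(∠CQE) = ((6·√2)² + 6² − 6²) / (2·6·√2·6) = 72/101.82 = 0.7071, so ∠CQE = 45°.

Therefore, the measure of angle ∠CQE = 45°.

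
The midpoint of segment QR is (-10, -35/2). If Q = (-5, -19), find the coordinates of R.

Using the midpoint formula: M = ((x1 + x2)/2, (y1 + y2)/2)
We know M = (-10, -35/2) and Q = (-5, -19)
For x: -10 = (-5 + x2)/2, so x2 = 2*-10 - -5 = -15
For y: -35/2 = (-19 + y2)/2, so y2 = 2*-35/2 - -19 = -16
R = (-15, -16)

(-15, -16)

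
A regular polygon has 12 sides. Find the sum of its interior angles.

The sum of interior angles of an n-sided polygon is (n - 2) * 180.
For n = 12: (12 - 2) * 180 = 10 * 180 = 1800 degrees.

1800 degrees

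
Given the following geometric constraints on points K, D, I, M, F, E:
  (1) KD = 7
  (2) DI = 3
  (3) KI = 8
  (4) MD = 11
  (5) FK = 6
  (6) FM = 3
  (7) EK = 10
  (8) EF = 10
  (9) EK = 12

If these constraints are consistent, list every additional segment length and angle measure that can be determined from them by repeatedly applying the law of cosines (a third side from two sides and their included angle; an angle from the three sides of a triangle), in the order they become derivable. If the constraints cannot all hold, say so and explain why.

These constraints are not satisfiable: (7) EK = 10 and (9) EK = 12 assign two different lengths to the same segment. No planar figure meets all of them, so nothing further can be derived.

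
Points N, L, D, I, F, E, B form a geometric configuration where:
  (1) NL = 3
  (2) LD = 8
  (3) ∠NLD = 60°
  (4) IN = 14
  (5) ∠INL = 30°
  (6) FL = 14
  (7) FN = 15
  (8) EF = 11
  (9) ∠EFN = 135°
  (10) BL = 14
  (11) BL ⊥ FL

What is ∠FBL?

Step 1: By the law of cosines on triangle BLF: BF² = 14² + 14² − 2·14·14·cos(90°) = 392, so BF = 14·√2.
Step 2: By the inverse law of cosines on triangle FBL: cos(∠FBL) = ((14·√2)² + 14² − 14²) / (2·14·√2·14) = 392/554.37 = 0.7071, so ∠FBL = 45°.

Therefore, the measure of angle ∠FBL = 45°.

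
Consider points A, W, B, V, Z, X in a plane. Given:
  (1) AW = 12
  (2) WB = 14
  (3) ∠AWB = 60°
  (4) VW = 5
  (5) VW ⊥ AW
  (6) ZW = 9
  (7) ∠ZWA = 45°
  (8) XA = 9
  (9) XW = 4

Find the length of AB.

Step 1: By the law of cosines on triangle AWB: AB² = 12² + 14² − 2·12·14·cos(60°) = 172, so AB = 2·√43.

Therefore, the length of AB = 2·√43.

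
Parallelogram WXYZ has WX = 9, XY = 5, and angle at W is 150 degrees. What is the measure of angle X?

In a parallelogram, consecutive angles are supplementary (sum to 180°).
angle X = 180 - angle W
angle X = 180 - 150
angle X = 30 degrees

30 degrees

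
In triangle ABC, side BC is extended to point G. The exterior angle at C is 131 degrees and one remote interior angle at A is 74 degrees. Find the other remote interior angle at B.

angle B = 131 - 74 = 57 degrees (exterior angle theorem).

57 degrees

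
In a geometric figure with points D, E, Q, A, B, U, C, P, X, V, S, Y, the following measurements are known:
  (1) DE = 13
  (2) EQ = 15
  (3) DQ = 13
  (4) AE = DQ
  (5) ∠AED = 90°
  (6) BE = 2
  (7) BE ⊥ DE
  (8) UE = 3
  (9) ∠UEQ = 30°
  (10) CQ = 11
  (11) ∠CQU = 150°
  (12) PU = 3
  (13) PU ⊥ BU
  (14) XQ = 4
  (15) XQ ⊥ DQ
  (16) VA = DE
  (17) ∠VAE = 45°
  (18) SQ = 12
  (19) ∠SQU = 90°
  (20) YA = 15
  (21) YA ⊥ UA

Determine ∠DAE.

From the given relations: AE = DQ = 13.
Step 1: By the law of cosines on triangle AED: AD² = 13² + 13² − 2·13·13·cos(90°) = 338, so AD = 13·√2.
Step 2: By the inverse law of cosines on triangle DAE: cos(∠DAE) = ((13·√2)² + 13² − 13²) / (2·13·√2·13) = 338/478 = 0.7071, so ∠DAE = 45°.

Therefore, the measure of angle ∠DAE = 45°.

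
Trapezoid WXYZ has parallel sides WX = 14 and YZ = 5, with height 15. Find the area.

Area = (14 + 5) * 15 / 2 = 285 / 2 = 285/2

285/2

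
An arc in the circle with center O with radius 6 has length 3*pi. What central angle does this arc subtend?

θ = 360 × 3*pi / (2π × 6) = 90° (rearranging arc length formula).

90°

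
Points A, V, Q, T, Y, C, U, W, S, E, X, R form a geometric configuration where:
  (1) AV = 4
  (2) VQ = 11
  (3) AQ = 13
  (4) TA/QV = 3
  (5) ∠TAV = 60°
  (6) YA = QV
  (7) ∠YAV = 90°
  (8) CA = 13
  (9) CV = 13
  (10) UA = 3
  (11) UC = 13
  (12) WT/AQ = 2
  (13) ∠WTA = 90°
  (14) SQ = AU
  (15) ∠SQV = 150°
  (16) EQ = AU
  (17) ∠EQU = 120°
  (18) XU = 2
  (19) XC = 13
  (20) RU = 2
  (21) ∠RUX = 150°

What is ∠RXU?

Step 1: By the law of cosines on triangle XUR: XR² = 2² + 2² − 2·2·2·cos(150°) = 14.93, so XR ≈ 3.86.
Step 2: By the inverse law of cosines on triangle RXU: cos(∠RXU) = (3.86² + 2² − 2²) / (2·3.86·2) = 14.93/15.45 = 0.9659, so ∠RXU = 15°.

Therefore, the measure of angle ∠RXU = 15°.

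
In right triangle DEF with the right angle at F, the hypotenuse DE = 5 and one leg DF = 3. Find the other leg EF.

Rearranging the Pythagorean theorem to solve for the unknown leg:
leg^2 = hypotenuse^2 - known_leg^2 = 25 - 9 = 16
leg = sqrt(16) = 4.

4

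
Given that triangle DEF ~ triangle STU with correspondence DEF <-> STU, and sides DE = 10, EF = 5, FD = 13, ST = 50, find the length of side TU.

k = 50/10 = 5. TU = 5 * 5 = 25.

25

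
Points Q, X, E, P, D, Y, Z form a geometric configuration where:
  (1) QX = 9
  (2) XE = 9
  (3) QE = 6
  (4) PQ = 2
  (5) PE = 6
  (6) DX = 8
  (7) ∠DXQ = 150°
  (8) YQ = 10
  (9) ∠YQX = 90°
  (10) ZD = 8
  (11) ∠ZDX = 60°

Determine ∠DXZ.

Step 1: By the law of cosines on triangle XDZ: XZ² = 8² + 8² − 2·8·8·cos(60°) = 64, so XZ = 8.
Step 2: By the inverse law of cosines on triangle DXZ: cos(∠DXZ) = (8² + 8² − 8²) / (2·8·8) = 64/128 = 0.5, so ∠DXZ = 60°.

Therefore, the measure of angle ∠DXZ = 60°.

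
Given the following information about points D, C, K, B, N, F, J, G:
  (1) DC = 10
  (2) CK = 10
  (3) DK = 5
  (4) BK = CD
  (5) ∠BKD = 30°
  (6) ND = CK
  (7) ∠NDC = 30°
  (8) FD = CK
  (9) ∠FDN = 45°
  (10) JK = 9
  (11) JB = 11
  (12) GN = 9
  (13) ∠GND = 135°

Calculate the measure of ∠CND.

From the given relations: ND = CK = 10.
Step 1: By the law of cosines on triangle NDC: NC² = 10² + 10² − 2·10·10·cos(30°) = 26.79, so NC ≈ 5.18.
Step 2: By the inverse law of cosines on triangle CND: cos(∠CND) = (5.18² + 10² − 10²) / (2·5.18·10) = 26.79/103.53 = 0.2588, so ∠CND = 75°.

Therefore, the measure of angle ∠CND = 75°.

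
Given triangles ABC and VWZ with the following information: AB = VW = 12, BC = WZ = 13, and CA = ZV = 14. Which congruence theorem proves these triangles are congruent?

Consider the given information: AB = VW = 12, BC = WZ = 13, and CA = ZV = 14
This is not AAS or HL: AAS requires two angles and a non-included side. HL only applies to right triangles with matching hypotenuse and leg.
The correct criterion is SSS. All three pairs of corresponding sides are equal (Side-Side-Side).

SSS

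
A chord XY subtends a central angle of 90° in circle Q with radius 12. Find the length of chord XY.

Drop a perpendicular from the center to the chord, bisecting both the chord and the central angle.
Each half-chord = r sin(θ/2) = 12 sin(45°).
The full chord = 2 × 12 × sin(45°) = 12*sqrt(2).

12*sqrt(2)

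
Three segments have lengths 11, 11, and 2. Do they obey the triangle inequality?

Check all three triangle inequalities:
11 + 11 = 22 > 2 ✓
11 + 2 = 13 > 11 ✓
11 + 2 = 13 > 11 ✓
All conditions hold, so these sides form a valid triangle.

Yes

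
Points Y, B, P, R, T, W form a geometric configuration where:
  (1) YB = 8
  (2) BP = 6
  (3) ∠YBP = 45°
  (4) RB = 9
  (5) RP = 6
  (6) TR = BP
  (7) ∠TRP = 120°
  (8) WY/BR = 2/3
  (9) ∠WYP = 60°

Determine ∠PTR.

From the given relations: TR = BP = 6.
Step 1: By the law of cosines on triangle TRP: TP² = 6² + 6² − 2·6·6·cos(120°) = 108, so TP = 6·√3.
Step 2: By the inverse law of cosines on triangle PTR: cos(∠PTR) = ((6·√3)² + 6² − 6²) / (2·6·√3·6) = 108/124.71 = 0.866, so ∠PTR = 30°.

Therefore, the measure of angle ∠PTR = 30°.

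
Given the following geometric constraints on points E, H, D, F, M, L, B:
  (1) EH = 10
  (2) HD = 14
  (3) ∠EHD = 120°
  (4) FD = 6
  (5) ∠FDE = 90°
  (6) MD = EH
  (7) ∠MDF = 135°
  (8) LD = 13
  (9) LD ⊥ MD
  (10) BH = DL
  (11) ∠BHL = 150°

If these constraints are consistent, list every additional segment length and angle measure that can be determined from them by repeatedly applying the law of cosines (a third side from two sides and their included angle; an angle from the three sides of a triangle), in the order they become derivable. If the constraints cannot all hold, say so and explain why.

The constraints are consistent. Derivable facts, in order:
After 1 step:
- ED = 2·√109
- FM ≈ 14.86
- ML ≈ 16.4
After 2 steps:
- EF = 2·√118
- ∠DEH = 35.5°
- ∠DFM = 28.41°
- ∠DLM = 37.57°
- ∠DMF = 16.59°
- ∠DML = 52.43°
- ∠EDH = 24.5°
After 3 steps:
- ∠DEF = 16.03°
- ∠DFE = 73.97°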